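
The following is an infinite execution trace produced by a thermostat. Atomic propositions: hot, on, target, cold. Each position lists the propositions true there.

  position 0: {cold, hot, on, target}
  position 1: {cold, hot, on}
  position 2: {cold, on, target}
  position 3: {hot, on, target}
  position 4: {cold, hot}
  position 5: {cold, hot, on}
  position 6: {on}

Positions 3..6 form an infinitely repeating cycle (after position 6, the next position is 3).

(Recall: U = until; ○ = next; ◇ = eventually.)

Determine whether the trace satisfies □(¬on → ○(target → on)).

Satisfied

¬on → ○(target → on) holds at every position 0..6, and those are all positions ever visited, so □(¬on → ○(target → on)) holds.
Positions where ¬on holds: 4.
Check ○(target → on) at each: 4→ok.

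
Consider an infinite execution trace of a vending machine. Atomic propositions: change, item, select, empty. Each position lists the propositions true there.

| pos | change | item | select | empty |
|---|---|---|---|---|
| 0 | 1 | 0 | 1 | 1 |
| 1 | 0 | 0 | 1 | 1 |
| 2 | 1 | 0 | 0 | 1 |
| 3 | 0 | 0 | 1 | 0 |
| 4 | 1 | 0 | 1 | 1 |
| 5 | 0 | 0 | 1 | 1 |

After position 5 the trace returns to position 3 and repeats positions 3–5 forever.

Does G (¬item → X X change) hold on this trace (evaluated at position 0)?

Violated

¬item → X X change must hold at every position from 0 onward. It fails at position 1, so G (¬item → X X change) is false.
Positions where ¬item holds: 0, 1, 2, 3, 4, 5.
Check X X change at each: 0→ok, 1→fails, 2→ok, 3→fails, 4→fails, 5→ok.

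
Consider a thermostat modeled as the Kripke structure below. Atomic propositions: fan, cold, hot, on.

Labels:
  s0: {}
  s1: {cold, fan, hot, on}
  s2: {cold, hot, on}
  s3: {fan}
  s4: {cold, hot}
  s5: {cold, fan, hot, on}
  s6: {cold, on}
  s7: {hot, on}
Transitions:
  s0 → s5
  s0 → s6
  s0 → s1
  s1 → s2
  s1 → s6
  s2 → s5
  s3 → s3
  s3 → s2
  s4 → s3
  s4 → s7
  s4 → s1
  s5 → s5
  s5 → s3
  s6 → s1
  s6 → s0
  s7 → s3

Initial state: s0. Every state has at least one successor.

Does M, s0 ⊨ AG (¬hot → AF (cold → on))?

Satisfied

States satisfying ¬hot → AF (cold → on): {s0, s1, s2, s3, s4, s5, s6, s7}.
States satisfying AG (¬hot → AF (cold → on)): {s0, s1, s2, s3, s4, s5, s6, s7}.
Every state reachable from s0 satisfies ¬hot → AF (cold → on).
s0 ∈ Sat(AG (¬hot → AF (cold → on))).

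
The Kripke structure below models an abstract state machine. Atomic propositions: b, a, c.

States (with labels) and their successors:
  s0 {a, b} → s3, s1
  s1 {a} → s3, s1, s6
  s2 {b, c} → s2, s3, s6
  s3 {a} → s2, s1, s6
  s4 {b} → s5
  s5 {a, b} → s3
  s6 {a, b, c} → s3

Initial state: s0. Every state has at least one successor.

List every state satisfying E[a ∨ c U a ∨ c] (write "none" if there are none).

States satisfying a ∨ c: {s0, s1, s2, s3, s5, s6}.
States satisfying E[a ∨ c U a ∨ c]: {s0, s1, s2, s3, s5, s6}.

{s0, s1, s2, s3, s5, s6}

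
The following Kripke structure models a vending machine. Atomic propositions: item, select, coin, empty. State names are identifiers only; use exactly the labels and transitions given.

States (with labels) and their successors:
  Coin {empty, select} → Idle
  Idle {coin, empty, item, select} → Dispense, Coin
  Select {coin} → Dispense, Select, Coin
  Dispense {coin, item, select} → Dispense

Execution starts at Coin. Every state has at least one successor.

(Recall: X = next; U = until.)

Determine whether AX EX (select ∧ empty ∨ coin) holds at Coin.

States satisfying EX (select ∧ empty ∨ coin): {Coin, Idle, Select, Dispense}.
States satisfying AX EX (select ∧ empty ∨ coin): {Coin, Idle, Select, Dispense}.
Coin ∈ Sat(AX EX (select ∧ empty ∨ coin)).

Holds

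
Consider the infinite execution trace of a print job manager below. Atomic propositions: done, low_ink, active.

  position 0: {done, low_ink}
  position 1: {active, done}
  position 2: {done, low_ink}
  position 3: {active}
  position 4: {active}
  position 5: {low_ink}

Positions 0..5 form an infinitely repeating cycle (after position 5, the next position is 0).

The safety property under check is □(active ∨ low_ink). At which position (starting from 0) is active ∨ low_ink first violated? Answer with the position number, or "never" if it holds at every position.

active ∨ low_ink holds at every position 0..5, and those are all the positions the trace ever visits, so the invariant □(active ∨ low_ink) is never violated.

never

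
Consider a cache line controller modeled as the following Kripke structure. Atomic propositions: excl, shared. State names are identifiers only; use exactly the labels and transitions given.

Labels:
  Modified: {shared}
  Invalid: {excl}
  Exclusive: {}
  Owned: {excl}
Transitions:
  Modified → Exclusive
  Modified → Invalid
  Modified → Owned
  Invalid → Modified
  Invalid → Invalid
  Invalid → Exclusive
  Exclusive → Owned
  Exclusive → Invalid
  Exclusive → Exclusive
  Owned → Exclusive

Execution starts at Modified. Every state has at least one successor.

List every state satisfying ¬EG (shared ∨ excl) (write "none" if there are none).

{Exclusive, Owned}

States satisfying shared ∨ excl: {Modified, Invalid, Owned}.
States satisfying EG (shared ∨ excl): {Modified, Invalid}.
States satisfying ¬EG (shared ∨ excl): {Exclusive, Owned}.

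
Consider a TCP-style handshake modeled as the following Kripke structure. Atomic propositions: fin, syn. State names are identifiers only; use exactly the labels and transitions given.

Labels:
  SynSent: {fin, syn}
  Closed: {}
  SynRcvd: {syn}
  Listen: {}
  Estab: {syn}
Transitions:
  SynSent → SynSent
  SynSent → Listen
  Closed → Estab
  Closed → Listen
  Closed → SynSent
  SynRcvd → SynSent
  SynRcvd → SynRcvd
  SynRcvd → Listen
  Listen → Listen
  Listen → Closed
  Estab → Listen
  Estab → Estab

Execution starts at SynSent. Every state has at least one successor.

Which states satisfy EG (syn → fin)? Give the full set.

{SynSent, Closed, Listen}

States satisfying syn → fin: {SynSent, Closed, Listen}.
States satisfying EG (syn → fin): {SynSent, Closed, Listen}.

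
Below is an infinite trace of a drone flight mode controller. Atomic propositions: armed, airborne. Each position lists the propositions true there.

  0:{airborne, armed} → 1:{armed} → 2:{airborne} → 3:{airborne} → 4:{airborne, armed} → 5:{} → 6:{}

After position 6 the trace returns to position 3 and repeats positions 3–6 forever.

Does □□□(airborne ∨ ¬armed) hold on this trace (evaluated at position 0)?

Violated

□□(airborne ∨ ¬armed) must hold at every position from 0 onward. It fails at position 0, so □□□(airborne ∨ ¬armed) is false.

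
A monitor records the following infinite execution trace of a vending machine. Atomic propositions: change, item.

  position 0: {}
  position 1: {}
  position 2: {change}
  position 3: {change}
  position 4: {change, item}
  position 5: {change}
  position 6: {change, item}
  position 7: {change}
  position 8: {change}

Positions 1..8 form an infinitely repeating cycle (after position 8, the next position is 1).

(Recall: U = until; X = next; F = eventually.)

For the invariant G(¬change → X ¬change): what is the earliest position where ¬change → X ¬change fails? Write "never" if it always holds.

Check ¬change → X ¬change at each position in order: 0 ✓.
At position 1 the labels are {} and the next position 2 has {change}, so ¬change → X ¬change is false there. This is the first violation.

1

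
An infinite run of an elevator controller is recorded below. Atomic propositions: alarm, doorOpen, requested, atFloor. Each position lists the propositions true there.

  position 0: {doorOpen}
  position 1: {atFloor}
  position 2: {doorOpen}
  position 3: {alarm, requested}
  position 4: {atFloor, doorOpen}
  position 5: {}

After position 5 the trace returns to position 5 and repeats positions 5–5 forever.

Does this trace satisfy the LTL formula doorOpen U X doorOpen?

Walking from position 0: X doorOpen first holds at position 1, and doorOpen holds at every earlier position along the way, so doorOpen U X doorOpen holds.

Yes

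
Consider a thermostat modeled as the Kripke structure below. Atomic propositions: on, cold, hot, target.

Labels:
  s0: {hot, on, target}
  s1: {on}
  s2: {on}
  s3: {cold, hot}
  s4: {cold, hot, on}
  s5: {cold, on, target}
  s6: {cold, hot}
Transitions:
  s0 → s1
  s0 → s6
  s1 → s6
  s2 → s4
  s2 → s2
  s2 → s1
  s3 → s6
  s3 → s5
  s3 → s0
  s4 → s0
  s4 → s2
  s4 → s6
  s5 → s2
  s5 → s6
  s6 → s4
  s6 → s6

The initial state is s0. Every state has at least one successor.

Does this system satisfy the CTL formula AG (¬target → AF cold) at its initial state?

Does not hold

States satisfying ¬target → AF cold: {s0, s1, s3, s4, s5, s6}.
States satisfying AG (¬target → AF cold): ∅.
s2 is reachable from s0 and violates ¬target → AF cold, so AG fails at s0.
s0 ∉ Sat(AG (¬target → AF cold)).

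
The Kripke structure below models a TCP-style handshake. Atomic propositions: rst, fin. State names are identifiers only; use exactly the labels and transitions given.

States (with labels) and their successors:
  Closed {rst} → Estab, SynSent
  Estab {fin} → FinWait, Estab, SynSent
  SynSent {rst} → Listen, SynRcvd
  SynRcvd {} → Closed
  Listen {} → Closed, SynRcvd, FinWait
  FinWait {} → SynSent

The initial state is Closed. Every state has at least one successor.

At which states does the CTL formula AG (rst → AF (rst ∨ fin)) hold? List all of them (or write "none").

States satisfying rst → AF (rst ∨ fin): {Closed, Estab, SynSent, SynRcvd, Listen, FinWait}.
States satisfying AG (rst → AF (rst ∨ fin)): {Closed, Estab, SynSent, SynRcvd, Listen, FinWait}.

{Closed, Estab, SynSent, SynRcvd, Listen, FinWait}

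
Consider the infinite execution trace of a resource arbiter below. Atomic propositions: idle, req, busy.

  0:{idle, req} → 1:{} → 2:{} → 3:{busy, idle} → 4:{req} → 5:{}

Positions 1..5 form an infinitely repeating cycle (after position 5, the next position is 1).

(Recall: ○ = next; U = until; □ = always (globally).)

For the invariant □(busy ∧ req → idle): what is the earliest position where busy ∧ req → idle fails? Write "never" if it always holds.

never

busy ∧ req → idle holds at every position 0..5, and those are all the positions the trace ever visits, so the invariant □(busy ∧ req → idle) is never violated.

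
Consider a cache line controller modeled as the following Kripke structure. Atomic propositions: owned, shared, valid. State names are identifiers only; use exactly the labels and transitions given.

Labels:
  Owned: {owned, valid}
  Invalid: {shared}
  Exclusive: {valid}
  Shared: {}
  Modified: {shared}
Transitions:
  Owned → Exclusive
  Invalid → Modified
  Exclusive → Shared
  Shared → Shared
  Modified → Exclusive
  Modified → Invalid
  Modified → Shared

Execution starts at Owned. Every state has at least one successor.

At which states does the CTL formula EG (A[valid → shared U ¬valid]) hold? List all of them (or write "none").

{Invalid, Shared, Modified}

States satisfying A[valid → shared U ¬valid]: {Invalid, Shared, Modified}.
States satisfying EG (A[valid → shared U ¬valid]): {Invalid, Shared, Modified}.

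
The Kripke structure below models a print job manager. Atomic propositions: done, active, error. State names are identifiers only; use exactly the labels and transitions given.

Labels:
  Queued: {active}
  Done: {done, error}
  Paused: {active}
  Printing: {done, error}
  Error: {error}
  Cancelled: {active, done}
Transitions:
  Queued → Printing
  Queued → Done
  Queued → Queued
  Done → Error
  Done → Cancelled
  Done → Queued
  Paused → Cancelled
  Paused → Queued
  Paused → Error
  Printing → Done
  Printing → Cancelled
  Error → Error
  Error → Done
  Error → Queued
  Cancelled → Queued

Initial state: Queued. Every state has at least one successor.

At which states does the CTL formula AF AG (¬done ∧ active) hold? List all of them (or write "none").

States satisfying AG (¬done ∧ active): ∅.
States satisfying AF AG (¬done ∧ active): ∅.

none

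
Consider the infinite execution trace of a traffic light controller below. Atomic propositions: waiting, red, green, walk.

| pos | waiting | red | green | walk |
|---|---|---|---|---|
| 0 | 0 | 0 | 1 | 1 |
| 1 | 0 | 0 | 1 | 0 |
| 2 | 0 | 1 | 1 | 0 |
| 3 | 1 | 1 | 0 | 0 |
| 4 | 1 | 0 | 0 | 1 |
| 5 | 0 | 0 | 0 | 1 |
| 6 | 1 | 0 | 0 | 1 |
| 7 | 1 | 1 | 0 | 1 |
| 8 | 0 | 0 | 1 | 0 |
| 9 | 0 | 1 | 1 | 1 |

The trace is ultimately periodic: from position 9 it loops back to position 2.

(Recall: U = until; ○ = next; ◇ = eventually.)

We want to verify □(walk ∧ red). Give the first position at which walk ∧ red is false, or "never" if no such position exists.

0

At position 0 the labels are {green, walk}, so walk ∧ red is false there. This is the first violation.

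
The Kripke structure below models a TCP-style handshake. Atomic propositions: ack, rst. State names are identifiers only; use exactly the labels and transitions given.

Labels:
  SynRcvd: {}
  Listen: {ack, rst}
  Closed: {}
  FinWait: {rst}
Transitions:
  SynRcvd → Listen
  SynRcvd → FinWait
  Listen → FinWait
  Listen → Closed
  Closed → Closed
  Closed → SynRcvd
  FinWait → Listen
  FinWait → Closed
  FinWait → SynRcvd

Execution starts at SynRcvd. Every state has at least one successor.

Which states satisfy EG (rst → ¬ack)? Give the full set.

States satisfying rst → ¬ack: {SynRcvd, Closed, FinWait}.
States satisfying EG (rst → ¬ack): {SynRcvd, Closed, FinWait}.

{SynRcvd, Closed, FinWait}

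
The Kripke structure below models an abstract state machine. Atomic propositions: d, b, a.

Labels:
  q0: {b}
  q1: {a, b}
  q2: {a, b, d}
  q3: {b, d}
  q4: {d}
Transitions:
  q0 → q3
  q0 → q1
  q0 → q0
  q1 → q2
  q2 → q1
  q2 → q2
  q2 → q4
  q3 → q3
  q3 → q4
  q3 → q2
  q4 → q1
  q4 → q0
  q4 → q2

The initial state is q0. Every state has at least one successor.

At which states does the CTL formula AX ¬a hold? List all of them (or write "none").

States satisfying ¬a: {q0, q3, q4}.
States satisfying AX ¬a: ∅.

none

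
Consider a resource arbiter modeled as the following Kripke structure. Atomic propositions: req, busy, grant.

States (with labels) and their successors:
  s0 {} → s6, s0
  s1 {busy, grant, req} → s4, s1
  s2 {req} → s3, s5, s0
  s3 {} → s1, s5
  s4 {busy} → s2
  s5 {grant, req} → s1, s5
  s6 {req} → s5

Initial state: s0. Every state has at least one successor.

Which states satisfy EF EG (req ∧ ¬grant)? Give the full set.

none

States satisfying EG (req ∧ ¬grant): ∅.
States satisfying EF EG (req ∧ ¬grant): ∅.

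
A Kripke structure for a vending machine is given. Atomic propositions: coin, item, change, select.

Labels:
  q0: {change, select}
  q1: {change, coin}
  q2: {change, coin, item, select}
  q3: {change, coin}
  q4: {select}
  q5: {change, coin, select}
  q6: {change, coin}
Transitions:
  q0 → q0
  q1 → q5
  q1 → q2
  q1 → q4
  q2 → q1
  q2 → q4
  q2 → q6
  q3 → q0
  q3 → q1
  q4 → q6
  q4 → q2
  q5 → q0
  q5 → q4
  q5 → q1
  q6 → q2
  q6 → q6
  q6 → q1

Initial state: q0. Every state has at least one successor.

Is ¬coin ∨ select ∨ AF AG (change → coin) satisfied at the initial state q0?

Yes

States satisfying ¬coin: {q0, q4}.
States satisfying ¬coin ∨ select: {q0, q2, q4, q5}.
States satisfying AG (change → coin): ∅.
States satisfying AF AG (change → coin): ∅.
States satisfying ¬coin ∨ select ∨ AF AG (change → coin): {q0, q2, q4, q5}.
q0 ∈ Sat(¬coin ∨ select ∨ AF AG (change → coin)).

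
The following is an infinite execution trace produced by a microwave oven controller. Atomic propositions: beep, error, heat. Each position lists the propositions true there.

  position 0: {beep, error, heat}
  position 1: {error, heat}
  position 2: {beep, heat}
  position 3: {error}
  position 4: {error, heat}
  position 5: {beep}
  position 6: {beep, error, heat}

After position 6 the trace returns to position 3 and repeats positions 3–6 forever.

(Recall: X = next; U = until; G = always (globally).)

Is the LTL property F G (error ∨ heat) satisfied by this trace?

Violated

G (error ∨ heat) is false at every position 0..6, so it never becomes true and F G (error ∨ heat) fails.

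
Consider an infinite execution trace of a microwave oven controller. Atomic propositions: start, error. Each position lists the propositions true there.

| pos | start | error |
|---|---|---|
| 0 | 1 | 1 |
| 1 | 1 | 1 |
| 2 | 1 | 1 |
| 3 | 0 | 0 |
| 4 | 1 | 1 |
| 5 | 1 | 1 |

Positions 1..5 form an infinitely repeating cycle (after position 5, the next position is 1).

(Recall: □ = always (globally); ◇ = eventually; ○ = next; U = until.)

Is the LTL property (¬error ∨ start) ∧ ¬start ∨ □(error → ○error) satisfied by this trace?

Violated

error → ○error must hold at every position from 0 onward. It fails at position 2, so □(error → ○error) is false.
Positions where error holds: 0, 1, 2, 4, 5.
Check ○error at each: 0→ok, 1→ok, 2→fails, 4→ok, 5→ok.
At position 0: (¬error ∨ start) ∧ ¬start is false; □(error → ○error) is false; so (¬error ∨ start) ∧ ¬start ∨ □(error → ○error) is false.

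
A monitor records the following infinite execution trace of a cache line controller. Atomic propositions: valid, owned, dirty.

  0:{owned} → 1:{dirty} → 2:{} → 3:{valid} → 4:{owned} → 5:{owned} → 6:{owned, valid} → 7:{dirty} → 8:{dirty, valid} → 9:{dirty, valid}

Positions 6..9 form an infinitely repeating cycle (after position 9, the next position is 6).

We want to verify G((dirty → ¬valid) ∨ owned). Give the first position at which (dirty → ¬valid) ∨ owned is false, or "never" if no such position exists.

8

Check (dirty → ¬valid) ∨ owned at each position in order: 0 ✓, 1 ✓, 2 ✓, 3 ✓, 4 ✓, 5 ✓, 6 ✓, 7 ✓.
At position 8 the labels are {dirty, valid}, so (dirty → ¬valid) ∨ owned is false there. This is the first violation.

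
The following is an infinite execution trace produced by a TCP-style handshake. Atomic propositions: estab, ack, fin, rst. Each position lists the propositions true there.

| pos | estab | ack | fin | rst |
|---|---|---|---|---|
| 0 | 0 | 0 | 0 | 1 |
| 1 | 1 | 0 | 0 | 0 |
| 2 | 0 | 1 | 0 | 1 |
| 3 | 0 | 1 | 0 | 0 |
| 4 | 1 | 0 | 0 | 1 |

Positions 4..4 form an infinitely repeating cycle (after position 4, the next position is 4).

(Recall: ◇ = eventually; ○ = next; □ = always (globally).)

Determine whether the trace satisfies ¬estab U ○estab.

Yes

Walking from position 0: ○estab first holds at position 0, and ¬estab holds at every earlier position along the way, so ¬estab U ○estab holds.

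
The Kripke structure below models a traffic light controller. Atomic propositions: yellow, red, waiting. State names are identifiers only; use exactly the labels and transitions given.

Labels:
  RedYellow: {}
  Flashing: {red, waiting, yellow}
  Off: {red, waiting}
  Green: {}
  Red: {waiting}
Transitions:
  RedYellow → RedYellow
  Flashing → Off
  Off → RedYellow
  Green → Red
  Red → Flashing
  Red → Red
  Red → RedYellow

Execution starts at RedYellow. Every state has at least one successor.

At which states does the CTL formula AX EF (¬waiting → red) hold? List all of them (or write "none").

States satisfying EF (¬waiting → red): {Flashing, Off, Green, Red}.
States satisfying AX EF (¬waiting → red): {Flashing, Green}.

{Flashing, Green}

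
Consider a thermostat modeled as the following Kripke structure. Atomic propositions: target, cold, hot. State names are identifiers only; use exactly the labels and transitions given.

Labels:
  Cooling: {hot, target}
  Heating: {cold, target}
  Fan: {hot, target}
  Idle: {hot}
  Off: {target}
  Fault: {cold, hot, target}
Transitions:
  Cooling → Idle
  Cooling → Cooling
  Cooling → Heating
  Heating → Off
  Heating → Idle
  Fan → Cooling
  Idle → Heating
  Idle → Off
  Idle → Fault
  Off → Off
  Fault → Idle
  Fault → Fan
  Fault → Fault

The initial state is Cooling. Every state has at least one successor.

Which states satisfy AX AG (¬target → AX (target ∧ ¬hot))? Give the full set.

States satisfying AG (¬target → AX (target ∧ ¬hot)): {Off}.
States satisfying AX AG (¬target → AX (target ∧ ¬hot)): {Off}.

{Off}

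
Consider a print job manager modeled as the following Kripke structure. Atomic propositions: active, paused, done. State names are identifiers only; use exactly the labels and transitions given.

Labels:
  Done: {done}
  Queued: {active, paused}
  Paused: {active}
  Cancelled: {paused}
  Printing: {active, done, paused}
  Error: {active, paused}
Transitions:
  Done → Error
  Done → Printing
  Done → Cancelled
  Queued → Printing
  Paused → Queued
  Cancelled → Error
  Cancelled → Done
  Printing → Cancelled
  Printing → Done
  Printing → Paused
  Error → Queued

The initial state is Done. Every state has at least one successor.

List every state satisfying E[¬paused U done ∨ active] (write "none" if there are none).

States satisfying ¬paused: {Done, Paused}.
States satisfying done ∨ active: {Done, Queued, Paused, Printing, Error}.
States satisfying E[¬paused U done ∨ active]: {Done, Queued, Paused, Printing, Error}.

{Done, Queued, Paused, Printing, Error}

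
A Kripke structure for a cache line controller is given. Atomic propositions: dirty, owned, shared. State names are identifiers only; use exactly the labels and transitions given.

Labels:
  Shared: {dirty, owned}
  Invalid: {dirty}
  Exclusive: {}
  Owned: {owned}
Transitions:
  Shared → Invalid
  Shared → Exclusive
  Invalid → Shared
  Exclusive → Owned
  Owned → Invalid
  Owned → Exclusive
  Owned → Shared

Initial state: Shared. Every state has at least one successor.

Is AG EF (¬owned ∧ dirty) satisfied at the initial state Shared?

Holds

States satisfying EF (¬owned ∧ dirty): {Shared, Invalid, Exclusive, Owned}.
States satisfying AG EF (¬owned ∧ dirty): {Shared, Invalid, Exclusive, Owned}.
Every state reachable from Shared satisfies EF (¬owned ∧ dirty).
Shared ∈ Sat(AG EF (¬owned ∧ dirty)).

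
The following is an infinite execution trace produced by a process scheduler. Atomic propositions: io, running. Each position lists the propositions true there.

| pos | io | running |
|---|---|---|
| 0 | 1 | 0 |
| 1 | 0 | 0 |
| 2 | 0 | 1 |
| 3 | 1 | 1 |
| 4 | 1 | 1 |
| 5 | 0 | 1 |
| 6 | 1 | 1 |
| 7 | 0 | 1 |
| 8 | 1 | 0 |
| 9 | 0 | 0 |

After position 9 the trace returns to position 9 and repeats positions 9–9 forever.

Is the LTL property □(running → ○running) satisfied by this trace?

Violated

running → ○running must hold at every position from 0 onward. It fails at position 7, so □(running → ○running) is false.
Positions where running holds: 2, 3, 4, 5, 6, 7.
Check ○running at each: 2→ok, 3→ok, 4→ok, 5→ok, 6→ok, 7→fails.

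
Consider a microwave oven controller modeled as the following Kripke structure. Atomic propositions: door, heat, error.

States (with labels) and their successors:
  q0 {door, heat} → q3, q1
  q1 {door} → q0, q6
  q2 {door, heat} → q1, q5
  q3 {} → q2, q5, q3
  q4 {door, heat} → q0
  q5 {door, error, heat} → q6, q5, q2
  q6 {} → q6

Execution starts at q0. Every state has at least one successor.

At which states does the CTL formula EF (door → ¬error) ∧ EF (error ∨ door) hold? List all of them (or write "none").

States satisfying door → ¬error: {q0, q1, q2, q3, q4, q6}.
States satisfying EF (door → ¬error): {q0, q1, q2, q3, q4, q5, q6}.
States satisfying error ∨ door: {q0, q1, q2, q4, q5}.
States satisfying EF (error ∨ door): {q0, q1, q2, q3, q4, q5}.
States satisfying EF (door → ¬error) ∧ EF (error ∨ door): {q0, q1, q2, q3, q4, q5}.

{q0, q1, q2, q3, q4, q5}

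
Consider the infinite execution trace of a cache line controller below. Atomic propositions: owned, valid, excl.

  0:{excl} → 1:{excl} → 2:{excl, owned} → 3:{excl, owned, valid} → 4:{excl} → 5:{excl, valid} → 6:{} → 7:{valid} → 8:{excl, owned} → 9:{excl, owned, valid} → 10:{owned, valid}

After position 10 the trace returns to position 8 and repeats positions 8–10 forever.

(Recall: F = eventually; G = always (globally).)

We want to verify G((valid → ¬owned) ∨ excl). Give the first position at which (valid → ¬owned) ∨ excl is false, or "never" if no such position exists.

Check (valid → ¬owned) ∨ excl at each position in order: 0 ✓, 1 ✓, 2 ✓, 3 ✓, 4 ✓, 5 ✓, 6 ✓, 7 ✓, 8 ✓, 9 ✓.
At position 10 the labels are {owned, valid}, so (valid → ¬owned) ∨ excl is false there. This is the first violation.

10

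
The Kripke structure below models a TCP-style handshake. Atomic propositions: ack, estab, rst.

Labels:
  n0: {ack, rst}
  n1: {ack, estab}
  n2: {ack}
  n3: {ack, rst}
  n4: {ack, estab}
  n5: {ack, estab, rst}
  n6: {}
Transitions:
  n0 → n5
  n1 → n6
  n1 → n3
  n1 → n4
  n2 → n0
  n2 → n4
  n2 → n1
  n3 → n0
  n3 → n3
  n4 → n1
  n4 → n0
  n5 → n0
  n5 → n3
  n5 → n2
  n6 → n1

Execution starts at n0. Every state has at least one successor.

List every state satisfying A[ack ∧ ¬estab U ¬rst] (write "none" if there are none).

States satisfying ack ∧ ¬estab: {n0, n2, n3}.
States satisfying ¬rst: {n1, n2, n4, n6}.
States satisfying A[ack ∧ ¬estab U ¬rst]: {n1, n2, n4, n6}.

{n1, n2, n4, n6}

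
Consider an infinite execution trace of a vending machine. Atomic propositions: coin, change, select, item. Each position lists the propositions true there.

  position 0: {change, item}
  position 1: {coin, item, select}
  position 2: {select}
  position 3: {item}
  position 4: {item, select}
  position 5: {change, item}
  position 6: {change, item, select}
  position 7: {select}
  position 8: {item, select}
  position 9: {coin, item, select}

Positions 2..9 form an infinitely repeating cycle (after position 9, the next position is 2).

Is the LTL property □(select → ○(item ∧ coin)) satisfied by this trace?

select → ○(item ∧ coin) must hold at every position from 0 onward. It fails at position 1, so □(select → ○(item ∧ coin)) is false.
Positions where select holds: 1, 2, 4, 6, 7, 8, 9.
Check ○(item ∧ coin) at each: 1→fails, 2→fails, 4→fails, 6→fails, 7→fails, 8→ok, 9→fails.

Does not hold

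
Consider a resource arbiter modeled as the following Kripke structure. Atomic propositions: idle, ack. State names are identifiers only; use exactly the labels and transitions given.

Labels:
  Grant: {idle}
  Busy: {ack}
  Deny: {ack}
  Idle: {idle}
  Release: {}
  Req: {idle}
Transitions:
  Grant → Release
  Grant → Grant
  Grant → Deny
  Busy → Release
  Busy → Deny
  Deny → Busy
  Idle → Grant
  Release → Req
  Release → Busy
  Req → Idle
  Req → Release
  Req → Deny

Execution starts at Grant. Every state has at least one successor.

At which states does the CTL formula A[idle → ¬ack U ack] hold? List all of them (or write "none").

States satisfying idle → ¬ack: {Grant, Busy, Deny, Idle, Release, Req}.
States satisfying ack: {Busy, Deny}.
States satisfying A[idle → ¬ack U ack]: {Busy, Deny}.

{Busy, Deny}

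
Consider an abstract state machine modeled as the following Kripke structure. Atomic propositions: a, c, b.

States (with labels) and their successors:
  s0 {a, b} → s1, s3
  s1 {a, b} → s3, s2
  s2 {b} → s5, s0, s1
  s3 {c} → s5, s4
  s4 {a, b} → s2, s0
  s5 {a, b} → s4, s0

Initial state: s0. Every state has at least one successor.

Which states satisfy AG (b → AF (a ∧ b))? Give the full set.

States satisfying b → AF (a ∧ b): {s0, s1, s2, s3, s4, s5}.
States satisfying AG (b → AF (a ∧ b)): {s0, s1, s2, s3, s4, s5}.

{s0, s1, s2, s3, s4, s5}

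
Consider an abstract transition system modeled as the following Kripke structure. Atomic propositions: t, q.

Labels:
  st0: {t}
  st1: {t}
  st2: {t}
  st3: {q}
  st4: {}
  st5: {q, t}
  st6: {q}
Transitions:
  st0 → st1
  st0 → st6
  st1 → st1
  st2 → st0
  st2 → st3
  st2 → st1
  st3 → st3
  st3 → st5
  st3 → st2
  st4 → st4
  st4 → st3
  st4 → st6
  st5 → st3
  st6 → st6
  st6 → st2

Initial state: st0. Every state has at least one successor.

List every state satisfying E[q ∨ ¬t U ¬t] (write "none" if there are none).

States satisfying q ∨ ¬t: {st3, st4, st5, st6}.
States satisfying ¬t: {st3, st4, st6}.
States satisfying E[q ∨ ¬t U ¬t]: {st3, st4, st5, st6}.

{st3, st4, st5, st6}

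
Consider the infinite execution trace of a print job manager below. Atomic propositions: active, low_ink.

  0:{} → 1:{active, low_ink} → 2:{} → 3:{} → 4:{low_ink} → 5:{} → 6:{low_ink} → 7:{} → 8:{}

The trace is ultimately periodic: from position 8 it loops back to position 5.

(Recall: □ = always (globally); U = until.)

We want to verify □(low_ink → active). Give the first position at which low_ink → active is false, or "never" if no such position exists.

4

Check low_ink → active at each position in order: 0 ✓, 1 ✓, 2 ✓, 3 ✓.
At position 4 the labels are {low_ink}, so low_ink → active is false there. This is the first violation.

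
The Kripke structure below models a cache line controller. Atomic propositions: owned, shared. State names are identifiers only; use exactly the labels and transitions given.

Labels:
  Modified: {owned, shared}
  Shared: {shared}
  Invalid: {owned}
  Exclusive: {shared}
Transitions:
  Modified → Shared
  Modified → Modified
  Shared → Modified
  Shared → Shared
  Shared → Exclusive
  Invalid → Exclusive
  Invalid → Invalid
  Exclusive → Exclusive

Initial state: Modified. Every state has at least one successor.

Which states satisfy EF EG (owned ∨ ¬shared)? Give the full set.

{Modified, Shared, Invalid}

States satisfying EG (owned ∨ ¬shared): {Modified, Invalid}.
States satisfying EF EG (owned ∨ ¬shared): {Modified, Shared, Invalid}.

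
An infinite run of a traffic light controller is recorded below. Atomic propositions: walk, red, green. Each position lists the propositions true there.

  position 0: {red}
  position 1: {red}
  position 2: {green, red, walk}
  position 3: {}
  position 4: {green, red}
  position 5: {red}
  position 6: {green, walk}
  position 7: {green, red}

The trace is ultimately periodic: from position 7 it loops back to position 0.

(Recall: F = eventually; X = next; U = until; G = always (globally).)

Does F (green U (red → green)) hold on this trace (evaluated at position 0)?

Satisfied

green U (red → green) holds at position 2, which is reachable from 0, so F (green U (red → green)) holds.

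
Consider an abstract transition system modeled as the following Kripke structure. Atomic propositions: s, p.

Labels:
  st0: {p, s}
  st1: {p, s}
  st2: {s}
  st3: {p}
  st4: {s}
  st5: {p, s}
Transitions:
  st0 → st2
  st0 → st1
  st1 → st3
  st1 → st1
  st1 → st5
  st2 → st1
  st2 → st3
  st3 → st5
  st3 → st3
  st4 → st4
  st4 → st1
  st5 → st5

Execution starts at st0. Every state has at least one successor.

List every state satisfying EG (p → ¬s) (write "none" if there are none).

{st2, st3, st4}

States satisfying p → ¬s: {st2, st3, st4}.
States satisfying EG (p → ¬s): {st2, st3, st4}.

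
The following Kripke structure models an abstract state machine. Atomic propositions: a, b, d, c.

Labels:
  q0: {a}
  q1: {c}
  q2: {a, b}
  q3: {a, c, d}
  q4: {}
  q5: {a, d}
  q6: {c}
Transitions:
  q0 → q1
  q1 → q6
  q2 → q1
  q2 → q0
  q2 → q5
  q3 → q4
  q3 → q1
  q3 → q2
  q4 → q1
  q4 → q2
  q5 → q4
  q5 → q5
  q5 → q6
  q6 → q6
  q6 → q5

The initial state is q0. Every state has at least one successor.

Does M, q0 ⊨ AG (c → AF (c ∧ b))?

No

States satisfying c → AF (c ∧ b): {q0, q2, q4, q5}.
States satisfying AG (c → AF (c ∧ b)): ∅.
q1 is reachable from q0 and violates c → AF (c ∧ b), so AG fails at q0.
q0 ∉ Sat(AG (c → AF (c ∧ b))).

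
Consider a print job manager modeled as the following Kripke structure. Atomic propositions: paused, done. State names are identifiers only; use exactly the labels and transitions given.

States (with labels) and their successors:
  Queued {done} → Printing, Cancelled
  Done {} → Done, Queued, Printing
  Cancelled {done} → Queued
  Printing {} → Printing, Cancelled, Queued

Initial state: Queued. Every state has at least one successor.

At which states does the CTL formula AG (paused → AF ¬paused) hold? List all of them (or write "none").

States satisfying paused → AF ¬paused: {Queued, Done, Cancelled, Printing}.
States satisfying AG (paused → AF ¬paused): {Queued, Done, Cancelled, Printing}.

{Queued, Done, Cancelled, Printing}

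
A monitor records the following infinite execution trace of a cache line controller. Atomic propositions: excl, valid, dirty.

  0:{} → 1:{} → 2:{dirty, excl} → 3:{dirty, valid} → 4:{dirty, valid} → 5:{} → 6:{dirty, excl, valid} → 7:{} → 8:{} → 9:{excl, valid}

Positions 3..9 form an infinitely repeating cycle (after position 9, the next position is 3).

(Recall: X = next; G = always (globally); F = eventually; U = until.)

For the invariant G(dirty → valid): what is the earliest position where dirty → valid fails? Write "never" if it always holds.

Check dirty → valid at each position in order: 0 ✓, 1 ✓.
At position 2 the labels are {dirty, excl}, so dirty → valid is false there. This is the first violation.

2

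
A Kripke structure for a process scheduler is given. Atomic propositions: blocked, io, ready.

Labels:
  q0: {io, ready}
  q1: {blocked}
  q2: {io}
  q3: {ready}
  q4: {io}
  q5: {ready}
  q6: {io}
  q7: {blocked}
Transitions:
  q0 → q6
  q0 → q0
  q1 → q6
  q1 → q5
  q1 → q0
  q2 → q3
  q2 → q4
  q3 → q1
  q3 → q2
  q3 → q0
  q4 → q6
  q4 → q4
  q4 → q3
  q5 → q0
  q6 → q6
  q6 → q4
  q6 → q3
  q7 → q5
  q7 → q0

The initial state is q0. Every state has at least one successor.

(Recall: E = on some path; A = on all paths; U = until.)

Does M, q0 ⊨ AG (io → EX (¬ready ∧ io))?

Satisfied

States satisfying io → EX (¬ready ∧ io): {q0, q1, q2, q3, q4, q5, q6, q7}.
States satisfying AG (io → EX (¬ready ∧ io)): {q0, q1, q2, q3, q4, q5, q6, q7}.
Every state reachable from q0 satisfies io → EX (¬ready ∧ io).
q0 ∈ Sat(AG (io → EX (¬ready ∧ io))).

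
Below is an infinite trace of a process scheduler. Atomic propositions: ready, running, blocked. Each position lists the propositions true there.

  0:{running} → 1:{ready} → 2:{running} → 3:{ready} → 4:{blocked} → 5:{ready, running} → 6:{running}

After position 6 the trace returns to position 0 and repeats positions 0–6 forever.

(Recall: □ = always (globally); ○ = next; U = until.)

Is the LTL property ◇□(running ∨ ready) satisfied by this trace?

Violated

□(running ∨ ready) is false at every position 0..6, so it never becomes true and ◇□(running ∨ ready) fails.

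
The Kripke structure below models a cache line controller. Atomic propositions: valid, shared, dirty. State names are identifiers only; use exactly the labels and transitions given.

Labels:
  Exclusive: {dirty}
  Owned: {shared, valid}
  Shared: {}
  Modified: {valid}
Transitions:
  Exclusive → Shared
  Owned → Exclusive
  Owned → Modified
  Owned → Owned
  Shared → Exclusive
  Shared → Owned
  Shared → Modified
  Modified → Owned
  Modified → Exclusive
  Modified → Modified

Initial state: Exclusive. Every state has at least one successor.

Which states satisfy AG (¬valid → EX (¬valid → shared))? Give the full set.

none

States satisfying ¬valid → EX (¬valid → shared): {Owned, Shared, Modified}.
States satisfying AG (¬valid → EX (¬valid → shared)): ∅.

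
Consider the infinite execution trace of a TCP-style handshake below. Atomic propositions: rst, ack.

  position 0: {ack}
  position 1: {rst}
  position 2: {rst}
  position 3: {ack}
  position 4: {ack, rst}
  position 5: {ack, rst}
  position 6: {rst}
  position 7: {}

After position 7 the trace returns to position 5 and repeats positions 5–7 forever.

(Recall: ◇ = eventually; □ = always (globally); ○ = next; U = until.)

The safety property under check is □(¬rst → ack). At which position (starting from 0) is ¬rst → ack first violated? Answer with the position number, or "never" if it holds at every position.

Check ¬rst → ack at each position in order: 0 ✓, 1 ✓, 2 ✓, 3 ✓, 4 ✓, 5 ✓, 6 ✓.
At position 7 the labels are {}, so ¬rst → ack is false there. This is the first violation.

7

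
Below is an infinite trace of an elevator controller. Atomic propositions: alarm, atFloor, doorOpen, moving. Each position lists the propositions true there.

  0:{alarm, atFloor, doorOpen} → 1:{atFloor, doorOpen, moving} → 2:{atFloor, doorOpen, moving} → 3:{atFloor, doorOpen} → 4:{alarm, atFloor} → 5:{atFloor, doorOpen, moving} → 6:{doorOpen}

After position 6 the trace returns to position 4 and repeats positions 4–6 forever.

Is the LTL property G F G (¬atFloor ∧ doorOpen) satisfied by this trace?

F G (¬atFloor ∧ doorOpen) must hold at every position from 0 onward. It fails at position 0, so G F G (¬atFloor ∧ doorOpen) is false.

Does not hold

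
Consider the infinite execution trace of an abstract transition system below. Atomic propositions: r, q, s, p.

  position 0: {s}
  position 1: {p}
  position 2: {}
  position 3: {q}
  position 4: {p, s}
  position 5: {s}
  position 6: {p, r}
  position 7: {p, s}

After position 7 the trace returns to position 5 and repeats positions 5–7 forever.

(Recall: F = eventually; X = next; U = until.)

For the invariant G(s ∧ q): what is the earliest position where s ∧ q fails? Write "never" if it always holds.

0

At position 0 the labels are {s}, so s ∧ q is false there. This is the first violation.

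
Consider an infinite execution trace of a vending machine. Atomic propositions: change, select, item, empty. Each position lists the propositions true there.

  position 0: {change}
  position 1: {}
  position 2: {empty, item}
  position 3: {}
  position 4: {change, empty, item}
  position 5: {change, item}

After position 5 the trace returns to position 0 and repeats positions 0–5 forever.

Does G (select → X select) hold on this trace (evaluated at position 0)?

select → X select holds at every position 0..5, and those are all positions ever visited, so G (select → X select) holds.

Holds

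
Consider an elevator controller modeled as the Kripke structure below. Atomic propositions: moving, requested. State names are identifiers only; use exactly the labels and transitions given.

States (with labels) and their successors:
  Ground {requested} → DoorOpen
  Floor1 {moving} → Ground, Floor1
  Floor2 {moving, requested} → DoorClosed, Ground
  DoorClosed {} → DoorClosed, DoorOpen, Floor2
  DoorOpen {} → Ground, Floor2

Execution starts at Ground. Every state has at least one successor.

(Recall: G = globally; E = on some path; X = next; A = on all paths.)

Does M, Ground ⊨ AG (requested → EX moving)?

States satisfying requested → EX moving: {Floor1, DoorClosed, DoorOpen}.
States satisfying AG (requested → EX moving): ∅.
Floor2 is reachable from Ground and violates requested → EX moving, so AG fails at Ground.
Ground ∉ Sat(AG (requested → EX moving)).

Violated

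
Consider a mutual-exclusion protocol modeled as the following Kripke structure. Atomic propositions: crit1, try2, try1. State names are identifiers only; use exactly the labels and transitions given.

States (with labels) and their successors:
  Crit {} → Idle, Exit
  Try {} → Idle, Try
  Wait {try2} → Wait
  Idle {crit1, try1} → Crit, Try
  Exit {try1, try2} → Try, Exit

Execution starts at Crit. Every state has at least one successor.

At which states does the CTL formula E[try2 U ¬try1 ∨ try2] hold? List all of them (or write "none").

{Crit, Try, Wait, Exit}

States satisfying try2: {Wait, Exit}.
States satisfying ¬try1 ∨ try2: {Crit, Try, Wait, Exit}.
States satisfying E[try2 U ¬try1 ∨ try2]: {Crit, Try, Wait, Exit}.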